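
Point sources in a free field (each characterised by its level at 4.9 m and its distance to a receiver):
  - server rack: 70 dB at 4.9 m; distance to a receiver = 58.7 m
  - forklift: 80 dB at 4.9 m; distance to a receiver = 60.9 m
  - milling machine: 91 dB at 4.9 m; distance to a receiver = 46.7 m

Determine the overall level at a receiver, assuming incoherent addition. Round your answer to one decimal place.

71.6 dB

First find each source's level at the receiver (point-source: −20·log₁₀(r/r_ref)), then combine on an intensity basis.
server rack: 70 − 20·log₁₀(58.7/4.9) = 70 − 21.57 = 48.43 dB.
forklift: 80 − 20·log₁₀(60.9/4.9) = 80 − 21.89 = 58.11 dB.
milling machine: 91 − 20·log₁₀(46.7/4.9) = 91 − 19.58 = 71.42 dB.
Σ 10^(L/10) = 1.458e+07 → L_total = 10·log₁₀(1.458e+07) = 71.64 dB.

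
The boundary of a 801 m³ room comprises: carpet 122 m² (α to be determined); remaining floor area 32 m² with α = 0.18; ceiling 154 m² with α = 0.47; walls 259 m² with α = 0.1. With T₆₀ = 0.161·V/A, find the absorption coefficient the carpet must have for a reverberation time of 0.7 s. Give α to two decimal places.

From T₆₀ = 0.161·V/A, the target T₆₀ = 0.7 s needs A = 0.161·801/0.7 = 184.23 m².
Absorption from the other surfaces = 32·0.18 + 154·0.47 + 259·0.1 = 104.04 m², so the carpet must supply 80.19 m² over 122 m².
α = 80.19/122 = 0.657.

0.66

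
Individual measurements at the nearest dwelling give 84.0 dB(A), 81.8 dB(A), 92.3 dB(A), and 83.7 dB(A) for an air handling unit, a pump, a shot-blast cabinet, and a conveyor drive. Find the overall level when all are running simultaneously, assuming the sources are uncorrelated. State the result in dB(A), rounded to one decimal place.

93.7 dB(A)

For uncorrelated sources the intensities add, so convert each level to linear form, sum, and take 10·log₁₀ of the total.
Σ 10^(L/10) = 10^(84.0/10) + 10^(81.8/10) + 10^(92.3/10) + 10^(83.7/10) = 2.335e+09.
L_total = 10·log₁₀(2.335e+09) = 93.68 dB(A).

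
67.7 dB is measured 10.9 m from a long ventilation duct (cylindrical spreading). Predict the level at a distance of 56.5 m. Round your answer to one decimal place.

Line-source attenuation: ΔL = 10·log₁₀(r₂/r₁) = 10·log₁₀(56.5/10.9) = 7.146 dB.
L₂ = 67.7 − 10·log₁₀(56.5/10.9) = 67.7 − 7.146 = 60.55 dB.

60.6 dB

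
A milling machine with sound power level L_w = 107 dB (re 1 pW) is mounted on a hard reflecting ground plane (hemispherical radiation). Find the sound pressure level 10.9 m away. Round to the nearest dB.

L_p = L_w − 10·log₁₀(2π·r²) with r = 10.9 m.
2π·r² = 746.5 m², 10·log₁₀ of that is 28.730 dB.
L_p = 107 − 28.730 = 78.27 dB.

78 dB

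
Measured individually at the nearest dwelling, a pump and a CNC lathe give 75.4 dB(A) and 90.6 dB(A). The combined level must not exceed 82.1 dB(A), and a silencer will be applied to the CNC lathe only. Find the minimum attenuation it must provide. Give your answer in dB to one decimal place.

Fixed contribution from the other source: Σ 10^(L/10) = 10^(75.4/10) = 3.467e+07 (75.40 dB(A)).
To meet 82.1 dB(A) overall, the treated CNC lathe may contribute at most 10^(82.1/10) − 3.467e+07 = 1.275e+08, i.e. 81.06 dB(A).
Required insertion loss = 90.6 − 81.06 = 9.54 dB.

9.5 dB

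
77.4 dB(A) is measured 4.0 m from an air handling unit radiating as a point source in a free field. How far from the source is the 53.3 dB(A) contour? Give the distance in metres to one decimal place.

64.1 m

The 24.1 dB drop corresponds to a distance ratio of 10^(24.1/20) for a point source.
r₂ = 4.0·10^((77.4−53.3)/20) = 4.0·10^(24.1/20) = 64.13 m.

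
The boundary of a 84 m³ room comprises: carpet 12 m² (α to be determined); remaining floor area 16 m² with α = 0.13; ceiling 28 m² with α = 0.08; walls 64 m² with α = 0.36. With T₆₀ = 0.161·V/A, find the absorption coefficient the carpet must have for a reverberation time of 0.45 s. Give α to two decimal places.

From T₆₀ = 0.161·V/A, the target T₆₀ = 0.45 s needs A = 0.161·84/0.45 = 30.05 m².
Absorption from the other surfaces = 16·0.13 + 28·0.08 + 64·0.36 = 27.36 m², so the carpet must supply 2.69 m² over 12 m².
α = 2.69/12 = 0.224.

0.22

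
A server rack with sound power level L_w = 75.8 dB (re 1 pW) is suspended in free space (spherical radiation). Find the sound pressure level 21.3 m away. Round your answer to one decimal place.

38.2 dB

The power spreads over a sphere of area 4π·r², so L_p = L_w − 10·log₁₀(4π·r²).
4π·r² = 5701 m², 10·log₁₀ of that is 37.560 dB.
L_p = 75.8 − 37.560 = 38.24 dB.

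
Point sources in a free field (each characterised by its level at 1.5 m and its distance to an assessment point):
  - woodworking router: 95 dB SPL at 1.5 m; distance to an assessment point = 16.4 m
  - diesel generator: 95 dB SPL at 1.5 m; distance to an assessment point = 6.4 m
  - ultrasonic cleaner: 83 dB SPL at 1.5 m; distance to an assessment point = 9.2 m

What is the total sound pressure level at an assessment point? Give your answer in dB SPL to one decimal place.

83.1 dB SPL

Apply inverse-square spreading to bring every level to the receiver, then sum 10^(L/10).
woodworking router: 95 − 20·log₁₀(16.4/1.5) = 95 − 20.78 = 74.22 dB SPL.
diesel generator: 95 − 20·log₁₀(6.4/1.5) = 95 − 12.60 = 82.40 dB SPL.
ultrasonic cleaner: 83 − 20·log₁₀(9.2/1.5) = 83 − 15.75 = 67.25 dB SPL.
Σ 10^(L/10) = 2.055e+08 → L_total = 10·log₁₀(2.055e+08) = 83.13 dB SPL.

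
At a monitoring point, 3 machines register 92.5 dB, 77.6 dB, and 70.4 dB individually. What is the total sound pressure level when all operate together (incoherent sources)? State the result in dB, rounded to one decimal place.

92.7 dB

Incoherent sources combine by intensity addition: L_total = 10·log₁₀(Σ 10^(L_i/10)).
Σ 10^(L/10) = 10^(92.5/10) + 10^(77.6/10) + 10^(70.4/10) = 1.847e+09.
L_total = 10·log₁₀(1.847e+09) = 92.66 dB.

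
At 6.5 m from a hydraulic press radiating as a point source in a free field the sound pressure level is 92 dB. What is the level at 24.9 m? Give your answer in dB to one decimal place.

80.3 dB

For a point source, L₂ = L₁ − 20·log₁₀(r₂/r₁).
L₂ = 92 − 20·log₁₀(24.9/6.5) = 92 − 11.666 = 80.33 dB.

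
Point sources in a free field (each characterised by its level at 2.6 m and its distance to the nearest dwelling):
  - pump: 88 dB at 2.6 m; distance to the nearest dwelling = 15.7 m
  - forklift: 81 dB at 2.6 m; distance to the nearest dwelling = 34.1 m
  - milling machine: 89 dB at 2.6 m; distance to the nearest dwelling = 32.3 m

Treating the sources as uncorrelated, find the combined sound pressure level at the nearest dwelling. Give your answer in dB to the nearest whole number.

Propagate each source to the receiver with L = L_ref − 20·log₁₀(r/r_ref), then add intensities.
pump: 88 − 20·log₁₀(15.7/2.6) = 88 − 15.62 = 72.38 dB.
forklift: 81 − 20·log₁₀(34.1/2.6) = 81 − 22.36 = 58.64 dB.
milling machine: 89 − 20·log₁₀(32.3/2.6) = 89 − 21.88 = 67.12 dB.
Σ 10^(L/10) = 2.318e+07 → L_total = 10·log₁₀(2.318e+07) = 73.65 dB.

74 dB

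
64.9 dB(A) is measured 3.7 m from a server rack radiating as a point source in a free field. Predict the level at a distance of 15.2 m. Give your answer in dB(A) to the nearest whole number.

53 dB(A)

Spherical spreading from a point source gives a 20·log₁₀(r₂/r₁) drop.
L₂ = 64.9 − 20·log₁₀(15.2/3.7) = 64.9 − 12.273 = 52.63 dB(A).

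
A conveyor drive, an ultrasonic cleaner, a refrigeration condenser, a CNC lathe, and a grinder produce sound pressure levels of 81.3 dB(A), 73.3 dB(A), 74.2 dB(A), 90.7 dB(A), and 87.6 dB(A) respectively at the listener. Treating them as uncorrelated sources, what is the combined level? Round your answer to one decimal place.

Incoherent sources combine by intensity addition: L_total = 10·log₁₀(Σ 10^(L_i/10)).
Σ 10^(L/10) = 10^(81.3/10) + 10^(73.3/10) + 10^(74.2/10) + 10^(90.7/10) + 10^(87.6/10) = 1.933e+09.
L_total = 10·log₁₀(1.933e+09) = 92.86 dB(A).

92.9 dB(A)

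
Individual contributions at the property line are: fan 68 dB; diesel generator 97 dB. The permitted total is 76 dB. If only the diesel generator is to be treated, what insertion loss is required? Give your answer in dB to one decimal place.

21.7 dB

Everything except the diesel generator sums to 10^(68/10) = 6.310e+06 in linear terms, 68.00 dB.
The limit corresponds to 10^(76/10) = 3.981e+07; subtracting the fixed part leaves 3.350e+07 for the diesel generator, i.e. 75.25 dB.
Required insertion loss = 97 − 75.25 = 21.75 dB.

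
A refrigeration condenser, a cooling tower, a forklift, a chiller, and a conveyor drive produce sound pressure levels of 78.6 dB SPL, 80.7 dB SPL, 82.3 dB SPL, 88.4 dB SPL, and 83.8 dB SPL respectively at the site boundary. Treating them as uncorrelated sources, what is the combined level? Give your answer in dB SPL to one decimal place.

91.1 dB SPL

For uncorrelated sources the intensities add, so convert each level to linear form, sum, and take 10·log₁₀ of the total.
Σ 10^(L/10) = 10^(78.6/10) + 10^(80.7/10) + 10^(82.3/10) + 10^(88.4/10) + 10^(83.8/10) = 1.291e+09.
L_total = 10·log₁₀(1.291e+09) = 91.11 dB SPL.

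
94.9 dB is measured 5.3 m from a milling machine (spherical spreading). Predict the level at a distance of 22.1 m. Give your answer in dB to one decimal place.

Point-source attenuation: ΔL = 20·log₁₀(r₂/r₁) = 20·log₁₀(22.1/5.3) = 12.402 dB.
L₂ = 94.9 − 20·log₁₀(22.1/5.3) = 94.9 − 12.402 = 82.50 dB.

82.5 dB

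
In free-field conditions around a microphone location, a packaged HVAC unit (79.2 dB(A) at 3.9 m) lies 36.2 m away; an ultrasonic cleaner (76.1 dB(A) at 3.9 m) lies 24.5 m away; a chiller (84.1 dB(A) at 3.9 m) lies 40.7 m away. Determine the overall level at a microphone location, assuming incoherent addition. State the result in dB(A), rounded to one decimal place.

Propagate each source to the receiver with L = L_ref − 20·log₁₀(r/r_ref), then add intensities.
packaged HVAC unit: 79.2 − 20·log₁₀(36.2/3.9) = 79.2 − 19.35 = 59.85 dB(A).
ultrasonic cleaner: 76.1 − 20·log₁₀(24.5/3.9) = 76.1 − 15.96 = 60.14 dB(A).
chiller: 84.1 − 20·log₁₀(40.7/3.9) = 84.1 − 20.37 = 63.73 dB(A).
Σ 10^(L/10) = 4.358e+06 → L_total = 10·log₁₀(4.358e+06) = 66.39 dB(A).

66.4 dB(A)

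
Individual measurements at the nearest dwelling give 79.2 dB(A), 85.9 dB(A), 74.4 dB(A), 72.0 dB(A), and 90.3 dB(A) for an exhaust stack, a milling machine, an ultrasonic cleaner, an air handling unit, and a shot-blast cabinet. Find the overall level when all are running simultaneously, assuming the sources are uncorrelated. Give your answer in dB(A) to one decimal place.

Incoherent sources combine by intensity addition: L_total = 10·log₁₀(Σ 10^(L_i/10)).
Σ 10^(L/10) = 10^(79.2/10) + 10^(85.9/10) + 10^(74.4/10) + 10^(72.0/10) + 10^(90.3/10) = 1.587e+09.
L_total = 10·log₁₀(1.587e+09) = 92.01 dB(A).

92.0 dB(A)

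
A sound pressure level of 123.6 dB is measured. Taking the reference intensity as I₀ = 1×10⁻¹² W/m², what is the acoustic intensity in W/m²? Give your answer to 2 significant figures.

2.3 W/m²

I/I₀ = 10^(123.6/10) = 2.291e+12, so I = 2.291e+12 × 10⁻¹² W/m².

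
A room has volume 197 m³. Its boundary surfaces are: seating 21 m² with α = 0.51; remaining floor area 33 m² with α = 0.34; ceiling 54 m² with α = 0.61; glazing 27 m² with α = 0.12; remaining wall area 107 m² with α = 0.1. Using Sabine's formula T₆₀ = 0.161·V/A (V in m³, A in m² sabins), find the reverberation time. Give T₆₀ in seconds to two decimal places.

Summing Sᵢαᵢ: 21·0.51 + 33·0.34 + 54·0.61 + 27·0.12 + 107·0.1 = 68.81 m².
T₆₀ = 0.161 × 197 / 68.81 = 0.461 s.

0.46 s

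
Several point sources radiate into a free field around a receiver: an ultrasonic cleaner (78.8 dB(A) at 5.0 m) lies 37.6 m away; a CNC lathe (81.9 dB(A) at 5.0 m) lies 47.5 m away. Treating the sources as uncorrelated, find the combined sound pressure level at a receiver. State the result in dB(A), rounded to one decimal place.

64.9 dB(A)

Propagate each source to the receiver with L = L_ref − 20·log₁₀(r/r_ref), then add intensities.
ultrasonic cleaner: 78.8 − 20·log₁₀(37.6/5.0) = 78.8 − 17.52 = 61.28 dB(A).
CNC lathe: 81.9 − 20·log₁₀(47.5/5.0) = 81.9 − 19.55 = 62.35 dB(A).
Σ 10^(L/10) = 3.058e+06 → L_total = 10·log₁₀(3.058e+06) = 64.85 dB(A).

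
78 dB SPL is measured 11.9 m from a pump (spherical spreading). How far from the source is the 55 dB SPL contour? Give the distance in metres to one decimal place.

168.1 m

Point-source spreading drops the level by 20·log₁₀(r₂/r₁); inverting, r₂/r₁ = 10^(ΔL/20).
r₂ = 11.9·10^((78−55)/20) = 11.9·10^(23.0/20) = 168.09 m.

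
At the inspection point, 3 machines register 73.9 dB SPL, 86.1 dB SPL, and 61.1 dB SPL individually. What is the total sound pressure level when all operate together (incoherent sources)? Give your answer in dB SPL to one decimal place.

86.4 dB SPL

For uncorrelated sources the intensities add, so convert each level to linear form, sum, and take 10·log₁₀ of the total.
Σ 10^(L/10) = 10^(73.9/10) + 10^(86.1/10) + 10^(61.1/10) = 4.332e+08.
L_total = 10·log₁₀(4.332e+08) = 86.37 dB SPL.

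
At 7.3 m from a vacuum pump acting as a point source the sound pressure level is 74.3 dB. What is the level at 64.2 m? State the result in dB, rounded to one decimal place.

55.4 dB

For a point source, L₂ = L₁ − 20·log₁₀(r₂/r₁).
L₂ = 74.3 − 20·log₁₀(64.2/7.3) = 74.3 − 18.884 = 55.42 dB.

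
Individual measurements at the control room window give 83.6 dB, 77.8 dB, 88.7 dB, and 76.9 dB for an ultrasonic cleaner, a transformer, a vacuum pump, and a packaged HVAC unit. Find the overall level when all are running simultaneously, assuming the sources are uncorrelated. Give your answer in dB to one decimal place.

90.3 dB

For uncorrelated sources the intensities add, so convert each level to linear form, sum, and take 10·log₁₀ of the total.
Σ 10^(L/10) = 10^(83.6/10) + 10^(77.8/10) + 10^(88.7/10) + 10^(76.9/10) = 1.080e+09.
L_total = 10·log₁₀(1.080e+09) = 90.33 dB.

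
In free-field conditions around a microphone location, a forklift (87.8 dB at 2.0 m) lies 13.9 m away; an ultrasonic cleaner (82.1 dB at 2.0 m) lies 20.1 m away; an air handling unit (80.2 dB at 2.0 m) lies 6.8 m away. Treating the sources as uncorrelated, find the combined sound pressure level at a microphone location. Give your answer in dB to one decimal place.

First find each source's level at the receiver (point-source: −20·log₁₀(r/r_ref)), then combine on an intensity basis.
forklift: 87.8 − 20·log₁₀(13.9/2.0) = 87.8 − 16.84 = 70.96 dB.
ultrasonic cleaner: 82.1 − 20·log₁₀(20.1/2.0) = 82.1 − 20.04 = 62.06 dB.
air handling unit: 80.2 − 20·log₁₀(6.8/2.0) = 80.2 − 10.63 = 69.57 dB.
Σ 10^(L/10) = 2.314e+07 → L_total = 10·log₁₀(2.314e+07) = 73.64 dB.

73.6 dB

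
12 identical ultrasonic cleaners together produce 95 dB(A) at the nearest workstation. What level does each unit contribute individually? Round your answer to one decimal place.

12 equal contributions raise the level by 10·log₁₀ 12 = 10.792 dB, so each unit alone gives 95 − 10.792.

84.2 dB(A)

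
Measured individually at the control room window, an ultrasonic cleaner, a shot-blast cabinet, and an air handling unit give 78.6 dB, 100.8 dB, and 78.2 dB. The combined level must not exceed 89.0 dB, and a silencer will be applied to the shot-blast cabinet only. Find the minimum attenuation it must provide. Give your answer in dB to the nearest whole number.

The untreated sources together contribute 10^(78.6/10) + 10^(78.2/10) = 1.385e+08, i.e. 81.41 dB.
The limit corresponds to 10^(89.0/10) = 7.943e+08; subtracting the fixed part leaves 6.558e+08 for the shot-blast cabinet, i.e. 88.17 dB.
So the shot-blast cabinet must be reduced from 100.8 to 88.17 dB: IL = 12.63 dB.

13 dB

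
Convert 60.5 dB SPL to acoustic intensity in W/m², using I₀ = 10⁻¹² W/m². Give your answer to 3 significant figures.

I/I₀ = 10^(60.5/10) = 1.122e+06, so I = 1.122e+06 × 10⁻¹² W/m².

1.12e-06 W/m²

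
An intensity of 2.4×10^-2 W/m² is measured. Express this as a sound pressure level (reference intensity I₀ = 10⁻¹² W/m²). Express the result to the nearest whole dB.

104 dB

Dividing by I₀ shifts the exponent by 12: I/I₀ = 2.4×10^10.
L = 10·(0.3802 + 10) = 103.80 dB.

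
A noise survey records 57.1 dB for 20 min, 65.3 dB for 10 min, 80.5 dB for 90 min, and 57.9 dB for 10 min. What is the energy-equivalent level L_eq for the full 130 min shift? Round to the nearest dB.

The energy average is taken in the linear domain: L_eq = 10·log₁₀[(Σ tᵢ·10^(Lᵢ/10))/T], T = 130 min.
Σ tᵢ·10^(Lᵢ/10) = 20·10^(57.1/10) + 10·10^(65.3/10) + 90·10^(80.5/10) + 10·10^(57.9/10) = 1.015e+10.
L_eq = 10·log₁₀(1.015e+10/130) = 78.92 dB.

79 dB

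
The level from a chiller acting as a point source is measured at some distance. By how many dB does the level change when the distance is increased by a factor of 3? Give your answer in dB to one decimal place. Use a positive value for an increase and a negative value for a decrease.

-9.5 dB

With spherical spreading the level changes by −20·log₁₀(r₂/r₁).
ΔL = −20·log₁₀(3) = -9.54 dB.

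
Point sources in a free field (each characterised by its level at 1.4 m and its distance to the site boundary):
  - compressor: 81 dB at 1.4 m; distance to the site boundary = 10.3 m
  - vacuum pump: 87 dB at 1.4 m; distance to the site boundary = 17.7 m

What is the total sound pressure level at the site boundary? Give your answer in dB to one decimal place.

Propagate each source to the receiver with L = L_ref − 20·log₁₀(r/r_ref), then add intensities.
compressor: 81 − 20·log₁₀(10.3/1.4) = 81 − 17.33 = 63.67 dB.
vacuum pump: 87 − 20·log₁₀(17.7/1.4) = 87 − 22.04 = 64.96 dB.
Σ 10^(L/10) = 5.461e+06 → L_total = 10·log₁₀(5.461e+06) = 67.37 dB.

67.4 dB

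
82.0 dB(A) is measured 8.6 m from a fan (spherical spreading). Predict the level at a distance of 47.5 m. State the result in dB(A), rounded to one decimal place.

For a point source, L₂ = L₁ − 20·log₁₀(r₂/r₁).
L₂ = 82.0 − 20·log₁₀(47.5/8.6) = 82.0 − 14.844 = 67.16 dB(A).

67.2 dB(A)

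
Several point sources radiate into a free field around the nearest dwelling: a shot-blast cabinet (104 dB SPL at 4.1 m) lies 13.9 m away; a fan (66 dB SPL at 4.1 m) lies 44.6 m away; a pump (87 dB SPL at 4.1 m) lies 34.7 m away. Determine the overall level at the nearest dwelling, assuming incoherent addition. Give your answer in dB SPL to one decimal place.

Propagate each source to the receiver with L = L_ref − 20·log₁₀(r/r_ref), then add intensities.
shot-blast cabinet: 104 − 20·log₁₀(13.9/4.1) = 104 − 10.60 = 93.40 dB SPL.
fan: 66 − 20·log₁₀(44.6/4.1) = 66 − 20.73 = 45.27 dB SPL.
pump: 87 − 20·log₁₀(34.7/4.1) = 87 − 18.55 = 68.45 dB SPL.
Σ 10^(L/10) = 2.192e+09 → L_total = 10·log₁₀(2.192e+09) = 93.41 dB SPL.

93.4 dB SPL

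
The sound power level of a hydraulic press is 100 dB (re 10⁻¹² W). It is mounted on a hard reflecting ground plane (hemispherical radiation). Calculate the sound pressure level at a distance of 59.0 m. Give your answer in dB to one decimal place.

56.6 dB

The power spreads over a hemisphere of area 2π·r², so L_p = L_w − 10·log₁₀(2π·r²).
2π·r² = 2.187e+04 m², 10·log₁₀ of that is 43.399 dB.
L_p = 100 − 43.399 = 56.60 dB.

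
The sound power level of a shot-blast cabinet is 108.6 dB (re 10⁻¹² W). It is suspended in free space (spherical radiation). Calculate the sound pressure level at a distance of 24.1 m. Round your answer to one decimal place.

70.0 dB

The power spreads over a sphere of area 4π·r², so L_p = L_w − 10·log₁₀(4π·r²).
4π·r² = 7299 m², 10·log₁₀ of that is 38.632 dB.
L_p = 108.6 − 38.632 = 69.97 dB.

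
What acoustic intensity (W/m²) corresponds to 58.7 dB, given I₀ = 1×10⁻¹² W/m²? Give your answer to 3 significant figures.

7.41e-07 W/m²

I/I₀ = 10^(58.7/10) = 7.413e+05, so I = 7.413e+05 × 10⁻¹² W/m².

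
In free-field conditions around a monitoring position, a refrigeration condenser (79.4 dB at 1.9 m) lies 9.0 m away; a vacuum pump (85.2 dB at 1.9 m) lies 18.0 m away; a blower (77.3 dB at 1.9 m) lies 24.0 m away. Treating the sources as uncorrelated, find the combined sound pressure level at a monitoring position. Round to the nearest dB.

69 dB

Propagate each source to the receiver with L = L_ref − 20·log₁₀(r/r_ref), then add intensities.
refrigeration condenser: 79.4 − 20·log₁₀(9.0/1.9) = 79.4 − 13.51 = 65.89 dB.
vacuum pump: 85.2 − 20·log₁₀(18.0/1.9) = 85.2 − 19.53 = 65.67 dB.
blower: 77.3 − 20·log₁₀(24.0/1.9) = 77.3 − 22.03 = 55.27 dB.
Σ 10^(L/10) = 7.908e+06 → L_total = 10·log₁₀(7.908e+06) = 68.98 dB.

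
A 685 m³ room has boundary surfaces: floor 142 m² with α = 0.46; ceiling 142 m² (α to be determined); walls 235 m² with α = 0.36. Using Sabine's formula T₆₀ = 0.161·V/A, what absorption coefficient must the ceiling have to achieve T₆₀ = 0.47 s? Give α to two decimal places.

0.60

From T₆₀ = 0.161·V/A, the target T₆₀ = 0.47 s needs A = 0.161·685/0.47 = 234.65 m².
Absorption from the other surfaces = 142·0.46 + 235·0.36 = 149.92 m², so the ceiling must supply 84.73 m² over 142 m².
α = 84.73/142 = 0.597.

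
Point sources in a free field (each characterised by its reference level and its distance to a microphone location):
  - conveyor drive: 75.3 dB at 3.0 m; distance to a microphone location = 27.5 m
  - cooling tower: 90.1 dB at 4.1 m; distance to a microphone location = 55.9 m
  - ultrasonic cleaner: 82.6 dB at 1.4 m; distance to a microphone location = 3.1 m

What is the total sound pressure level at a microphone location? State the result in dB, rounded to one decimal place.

First find each source's level at the receiver (point-source: −20·log₁₀(r/r_ref)), then combine on an intensity basis.
conveyor drive: 75.3 − 20·log₁₀(27.5/3.0) = 75.3 − 19.24 = 56.06 dB.
cooling tower: 90.1 − 20·log₁₀(55.9/4.1) = 90.1 − 22.69 = 67.41 dB.
ultrasonic cleaner: 82.6 − 20·log₁₀(3.1/1.4) = 82.6 − 6.90 = 75.70 dB.
Σ 10^(L/10) = 4.302e+07 → L_total = 10·log₁₀(4.302e+07) = 76.34 dB.

76.3 dB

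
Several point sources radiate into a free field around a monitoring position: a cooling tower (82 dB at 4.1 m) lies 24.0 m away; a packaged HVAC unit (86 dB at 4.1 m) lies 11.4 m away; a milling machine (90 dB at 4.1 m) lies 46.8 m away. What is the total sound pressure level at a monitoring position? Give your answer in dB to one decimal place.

78.0 dB

Propagate each source to the receiver with L = L_ref − 20·log₁₀(r/r_ref), then add intensities.
cooling tower: 82 − 20·log₁₀(24.0/4.1) = 82 − 15.35 = 66.65 dB.
packaged HVAC unit: 86 − 20·log₁₀(11.4/4.1) = 86 − 8.88 = 77.12 dB.
milling machine: 90 − 20·log₁₀(46.8/4.1) = 90 − 21.15 = 68.85 dB.
Σ 10^(L/10) = 6.379e+07 → L_total = 10·log₁₀(6.379e+07) = 78.05 dB.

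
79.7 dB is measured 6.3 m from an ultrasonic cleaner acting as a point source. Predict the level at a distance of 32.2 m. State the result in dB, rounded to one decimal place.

65.5 dB

Spherical spreading from a point source gives a 20·log₁₀(r₂/r₁) drop.
L₂ = 79.7 − 20·log₁₀(32.2/6.3) = 79.7 − 14.170 = 65.53 dB.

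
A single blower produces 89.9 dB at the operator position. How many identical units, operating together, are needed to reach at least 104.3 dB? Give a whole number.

28

N identical sources give L₁ + 10·log₁₀ N, so require 10·log₁₀ N ≥ 104.3 − 89.9 = 14.4 dB.
N ≥ 10^(14.4/10) = 27.542, so N = 28.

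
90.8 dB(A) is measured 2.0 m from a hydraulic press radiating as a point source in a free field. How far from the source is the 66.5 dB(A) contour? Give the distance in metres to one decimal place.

32.8 m

For a point source L₁ − L₂ = 20·log₁₀(r₂/r₁), so r₂ = r₁·10^((L₁−L₂)/20).
r₂ = 2.0·10^((90.8−66.5)/20) = 2.0·10^(24.3/20) = 32.81 m.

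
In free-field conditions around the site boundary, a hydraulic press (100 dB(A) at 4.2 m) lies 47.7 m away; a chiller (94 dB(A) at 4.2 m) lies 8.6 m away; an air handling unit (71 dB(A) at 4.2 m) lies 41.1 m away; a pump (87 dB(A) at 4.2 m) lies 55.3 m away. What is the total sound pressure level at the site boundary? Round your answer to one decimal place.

88.3 dB(A)

Propagate each source to the receiver with L = L_ref − 20·log₁₀(r/r_ref), then add intensities.
hydraulic press: 100 − 20·log₁₀(47.7/4.2) = 100 − 21.11 = 78.89 dB(A).
chiller: 94 − 20·log₁₀(8.6/4.2) = 94 − 6.22 = 87.78 dB(A).
air handling unit: 71 − 20·log₁₀(41.1/4.2) = 71 − 19.81 = 51.19 dB(A).
pump: 87 − 20·log₁₀(55.3/4.2) = 87 − 22.39 = 64.61 dB(A).
Σ 10^(L/10) = 6.797e+08 → L_total = 10·log₁₀(6.797e+08) = 88.32 dB(A).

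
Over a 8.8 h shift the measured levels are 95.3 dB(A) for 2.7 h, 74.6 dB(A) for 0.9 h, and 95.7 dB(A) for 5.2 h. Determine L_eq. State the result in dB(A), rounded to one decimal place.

Weight each interval's intensity by its duration and average over T = 8.8 h:
Σ tᵢ·10^(Lᵢ/10) = 2.7·10^(95.3/10) + 0.9·10^(74.6/10) + 5.2·10^(95.7/10) = 2.849e+10.
L_eq = 10·log₁₀(2.849e+10/8.8) = 95.10 dB(A).

95.1 dB(A)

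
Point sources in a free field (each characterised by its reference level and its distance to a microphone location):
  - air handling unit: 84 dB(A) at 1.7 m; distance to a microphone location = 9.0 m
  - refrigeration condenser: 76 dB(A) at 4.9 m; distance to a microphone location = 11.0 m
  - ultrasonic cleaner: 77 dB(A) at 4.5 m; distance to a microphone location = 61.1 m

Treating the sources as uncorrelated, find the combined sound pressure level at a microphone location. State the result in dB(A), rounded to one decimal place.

72.3 dB(A)

Propagate each source to the receiver with L = L_ref − 20·log₁₀(r/r_ref), then add intensities.
air handling unit: 84 − 20·log₁₀(9.0/1.7) = 84 − 14.48 = 69.52 dB(A).
refrigeration condenser: 76 − 20·log₁₀(11.0/4.9) = 76 − 7.02 = 68.98 dB(A).
ultrasonic cleaner: 77 − 20·log₁₀(61.1/4.5) = 77 − 22.66 = 54.34 dB(A).
Σ 10^(L/10) = 1.713e+07 → L_total = 10·log₁₀(1.713e+07) = 72.34 dB(A).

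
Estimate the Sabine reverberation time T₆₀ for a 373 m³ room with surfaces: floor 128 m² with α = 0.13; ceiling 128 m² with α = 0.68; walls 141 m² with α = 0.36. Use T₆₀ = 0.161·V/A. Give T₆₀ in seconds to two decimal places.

0.39 s

Summing Sᵢαᵢ: 128·0.13 + 128·0.68 + 141·0.36 = 154.44 m².
T₆₀ = 0.161 × 373 / 154.44 = 0.389 s.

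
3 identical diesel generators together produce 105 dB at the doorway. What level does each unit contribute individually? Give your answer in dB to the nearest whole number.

100 dB

Dividing the total intensity by 3 lowers the level by 10·log₁₀ 3 = 4.771 dB: L₁ = 105 − 4.771.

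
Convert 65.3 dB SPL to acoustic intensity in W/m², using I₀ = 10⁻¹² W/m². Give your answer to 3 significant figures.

I = I₀·10^(L/10) = 10⁻¹² × 10^(65.3/10) = 10^(-5.470).

3.39e-06 W/m²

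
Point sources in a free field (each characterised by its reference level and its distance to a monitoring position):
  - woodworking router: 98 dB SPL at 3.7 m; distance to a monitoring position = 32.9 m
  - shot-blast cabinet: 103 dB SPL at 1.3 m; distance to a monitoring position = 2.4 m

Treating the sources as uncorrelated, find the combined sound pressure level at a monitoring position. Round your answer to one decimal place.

97.7 dB SPL

First find each source's level at the receiver (point-source: −20·log₁₀(r/r_ref)), then combine on an intensity basis.
woodworking router: 98 − 20·log₁₀(32.9/3.7) = 98 − 18.98 = 79.02 dB SPL.
shot-blast cabinet: 103 − 20·log₁₀(2.4/1.3) = 103 − 5.33 = 97.67 dB SPL.
Σ 10^(L/10) = 5.934e+09 → L_total = 10·log₁₀(5.934e+09) = 97.73 dB SPL.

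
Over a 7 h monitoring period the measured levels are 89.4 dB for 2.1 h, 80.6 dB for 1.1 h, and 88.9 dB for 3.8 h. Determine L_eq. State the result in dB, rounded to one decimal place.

L_eq = 10·log₁₀[(1/T)·Σ tᵢ·10^(Lᵢ/10)] with T = 7 h.
Σ tᵢ·10^(Lᵢ/10) = 2.1·10^(89.4/10) + 1.1·10^(80.6/10) + 3.8·10^(88.9/10) = 4.905e+09.
L_eq = 10·log₁₀(4.905e+09/7) = 88.46 dB.

88.5 dB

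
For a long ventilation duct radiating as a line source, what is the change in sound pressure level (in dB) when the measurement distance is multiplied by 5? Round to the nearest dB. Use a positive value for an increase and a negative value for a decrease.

-7 dB

Line-source spreading: ΔL = −10·log₁₀(r₂/r₁).
ΔL = −10·log₁₀(5) = -6.99 dB.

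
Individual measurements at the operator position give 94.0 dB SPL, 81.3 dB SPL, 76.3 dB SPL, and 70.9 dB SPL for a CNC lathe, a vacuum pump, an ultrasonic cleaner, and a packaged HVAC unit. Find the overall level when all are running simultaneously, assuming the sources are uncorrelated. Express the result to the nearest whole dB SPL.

Incoherent sources combine by intensity addition: L_total = 10·log₁₀(Σ 10^(L_i/10)).
Σ 10^(L/10) = 10^(94.0/10) + 10^(81.3/10) + 10^(76.3/10) + 10^(70.9/10) = 2.702e+09.
L_total = 10·log₁₀(2.702e+09) = 94.32 dB SPL.

94 dB SPL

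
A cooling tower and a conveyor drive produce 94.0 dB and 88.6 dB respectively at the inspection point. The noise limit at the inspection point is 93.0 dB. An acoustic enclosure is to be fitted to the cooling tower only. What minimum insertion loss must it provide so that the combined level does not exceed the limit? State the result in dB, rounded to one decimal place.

3.0 dB

The untreated sources together contribute 10^(88.6/10) = 7.244e+08, i.e. 88.60 dB.
The limit corresponds to 10^(93.0/10) = 1.995e+09; subtracting the fixed part leaves 1.271e+09 for the cooling tower, i.e. 91.04 dB.
Required insertion loss = 94.0 − 91.04 = 2.96 dB.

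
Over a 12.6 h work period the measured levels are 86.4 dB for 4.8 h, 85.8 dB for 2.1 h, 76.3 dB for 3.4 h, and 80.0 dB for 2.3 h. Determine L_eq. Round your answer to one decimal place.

The energy average is taken in the linear domain: L_eq = 10·log₁₀[(Σ tᵢ·10^(Lᵢ/10))/T], T = 12.6 h.
Σ tᵢ·10^(Lᵢ/10) = 4.8·10^(86.4/10) + 2.1·10^(85.8/10) + 3.4·10^(76.3/10) + 2.3·10^(80.0/10) = 3.269e+09.
L_eq = 10·log₁₀(3.269e+09/12.6) = 84.14 dB.

84.1 dB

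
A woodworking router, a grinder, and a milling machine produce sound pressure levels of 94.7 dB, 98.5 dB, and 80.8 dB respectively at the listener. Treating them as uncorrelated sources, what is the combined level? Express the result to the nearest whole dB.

100 dB

Incoherent sources combine by intensity addition: L_total = 10·log₁₀(Σ 10^(L_i/10)).
Σ 10^(L/10) = 10^(94.7/10) + 10^(98.5/10) + 10^(80.8/10) = 1.015e+10.
L_total = 10·log₁₀(1.015e+10) = 100.07 dB.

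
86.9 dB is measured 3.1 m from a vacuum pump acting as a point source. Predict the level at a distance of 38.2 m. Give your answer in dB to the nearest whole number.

Point-source attenuation: ΔL = 20·log₁₀(r₂/r₁) = 20·log₁₀(38.2/3.1) = 21.814 dB.
L₂ = 86.9 − 20·log₁₀(38.2/3.1) = 86.9 − 21.814 = 65.09 dB.

65 dB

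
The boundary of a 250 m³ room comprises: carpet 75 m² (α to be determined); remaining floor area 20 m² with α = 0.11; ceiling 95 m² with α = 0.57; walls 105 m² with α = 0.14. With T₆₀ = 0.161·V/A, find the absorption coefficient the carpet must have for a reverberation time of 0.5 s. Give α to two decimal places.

0.13

From T₆₀ = 0.161·V/A, the target T₆₀ = 0.5 s needs A = 0.161·250/0.5 = 80.50 m².
Absorption from the other surfaces = 20·0.11 + 95·0.57 + 105·0.14 = 71.05 m², so the carpet must supply 9.45 m² over 75 m².
α = 9.45/75 = 0.126.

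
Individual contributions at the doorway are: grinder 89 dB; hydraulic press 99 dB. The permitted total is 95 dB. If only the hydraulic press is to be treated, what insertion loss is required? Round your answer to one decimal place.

5.3 dB

Everything except the hydraulic press sums to 10^(89/10) = 7.943e+08 in linear terms, 89.00 dB.
The limit corresponds to 10^(95/10) = 3.162e+09; subtracting the fixed part leaves 2.368e+09 for the hydraulic press, i.e. 93.74 dB.
Required insertion loss = 99 − 93.74 = 5.26 dB.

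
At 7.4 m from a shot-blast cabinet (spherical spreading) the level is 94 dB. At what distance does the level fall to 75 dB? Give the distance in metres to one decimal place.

Point-source spreading drops the level by 20·log₁₀(r₂/r₁); inverting, r₂/r₁ = 10^(ΔL/20).
r₂ = 7.4·10^((94−75)/20) = 7.4·10^(19.0/20) = 65.95 m.

66.0 m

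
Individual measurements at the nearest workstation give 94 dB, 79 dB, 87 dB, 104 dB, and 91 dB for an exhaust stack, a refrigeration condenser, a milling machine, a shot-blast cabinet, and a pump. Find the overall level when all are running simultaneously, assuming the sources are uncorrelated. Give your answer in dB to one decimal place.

104.7 dB

Incoherent sources combine by intensity addition: L_total = 10·log₁₀(Σ 10^(L_i/10)).
Σ 10^(L/10) = 10^(94/10) + 10^(79/10) + 10^(87/10) + 10^(104/10) + 10^(91/10) = 2.947e+10.
L_total = 10·log₁₀(2.947e+10) = 104.69 dB.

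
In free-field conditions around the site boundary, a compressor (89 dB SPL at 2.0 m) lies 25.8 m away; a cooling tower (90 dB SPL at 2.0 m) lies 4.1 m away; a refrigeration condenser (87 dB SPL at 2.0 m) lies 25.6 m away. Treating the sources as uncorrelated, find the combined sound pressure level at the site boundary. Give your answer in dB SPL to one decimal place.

83.9 dB SPL

Propagate each source to the receiver with L = L_ref − 20·log₁₀(r/r_ref), then add intensities.
compressor: 89 − 20·log₁₀(25.8/2.0) = 89 − 22.21 = 66.79 dB SPL.
cooling tower: 90 − 20·log₁₀(4.1/2.0) = 90 − 6.24 = 83.76 dB SPL.
refrigeration condenser: 87 − 20·log₁₀(25.6/2.0) = 87 − 22.14 = 64.86 dB SPL.
Σ 10^(L/10) = 2.458e+08 → L_total = 10·log₁₀(2.458e+08) = 83.91 dB SPL.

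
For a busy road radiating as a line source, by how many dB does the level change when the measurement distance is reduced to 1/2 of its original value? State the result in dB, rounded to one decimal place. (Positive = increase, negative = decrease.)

Line-source spreading: ΔL = −10·log₁₀(r₂/r₁).
ΔL = −10·log₁₀(0.5) = +3.01 dB.

+3.0 dB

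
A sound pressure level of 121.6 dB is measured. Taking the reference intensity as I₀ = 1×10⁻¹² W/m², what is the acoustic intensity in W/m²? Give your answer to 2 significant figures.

1.4 W/m²

I = I₀·10^(L/10) = 10⁻¹² × 10^(121.6/10) = 10^(0.160).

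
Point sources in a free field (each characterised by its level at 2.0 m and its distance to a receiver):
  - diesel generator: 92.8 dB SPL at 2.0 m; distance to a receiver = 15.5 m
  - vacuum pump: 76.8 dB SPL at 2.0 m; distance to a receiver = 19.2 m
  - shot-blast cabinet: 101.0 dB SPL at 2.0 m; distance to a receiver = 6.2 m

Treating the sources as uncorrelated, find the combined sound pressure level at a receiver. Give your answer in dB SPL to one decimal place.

91.3 dB SPL

First find each source's level at the receiver (point-source: −20·log₁₀(r/r_ref)), then combine on an intensity basis.
diesel generator: 92.8 − 20·log₁₀(15.5/2.0) = 92.8 − 17.79 = 75.01 dB SPL.
vacuum pump: 76.8 − 20·log₁₀(19.2/2.0) = 76.8 − 19.65 = 57.15 dB SPL.
shot-blast cabinet: 101.0 − 20·log₁₀(6.2/2.0) = 101.0 − 9.83 = 91.17 dB SPL.
Σ 10^(L/10) = 1.342e+09 → L_total = 10·log₁₀(1.342e+09) = 91.28 dB SPL.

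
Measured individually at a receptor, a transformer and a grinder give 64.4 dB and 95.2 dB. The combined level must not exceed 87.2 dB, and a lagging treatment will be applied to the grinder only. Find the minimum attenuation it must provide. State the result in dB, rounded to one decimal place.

8.0 dB

The untreated sources together contribute 10^(64.4/10) = 2.754e+06, i.e. 64.40 dB.
To meet 87.2 dB overall, the treated grinder may contribute at most 10^(87.2/10) − 2.754e+06 = 5.221e+08, i.e. 87.18 dB.
Required insertion loss = 95.2 − 87.18 = 8.02 dB.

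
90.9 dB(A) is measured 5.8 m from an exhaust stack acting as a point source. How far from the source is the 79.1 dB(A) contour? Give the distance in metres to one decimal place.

22.6 m

The 11.8 dB drop corresponds to a distance ratio of 10^(11.8/20) for a point source.
r₂ = 5.8·10^((90.9−79.1)/20) = 5.8·10^(11.8/20) = 22.56 m.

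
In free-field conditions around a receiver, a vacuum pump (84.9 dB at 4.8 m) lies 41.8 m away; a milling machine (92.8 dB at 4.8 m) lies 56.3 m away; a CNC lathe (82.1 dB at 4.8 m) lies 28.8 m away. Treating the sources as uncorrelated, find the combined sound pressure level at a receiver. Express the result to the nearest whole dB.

First find each source's level at the receiver (point-source: −20·log₁₀(r/r_ref)), then combine on an intensity basis.
vacuum pump: 84.9 − 20·log₁₀(41.8/4.8) = 84.9 − 18.80 = 66.10 dB.
milling machine: 92.8 − 20·log₁₀(56.3/4.8) = 92.8 − 21.39 = 71.41 dB.
CNC lathe: 82.1 − 20·log₁₀(28.8/4.8) = 82.1 − 15.56 = 66.54 dB.
Σ 10^(L/10) = 2.243e+07 → L_total = 10·log₁₀(2.243e+07) = 73.51 dB.

74 dB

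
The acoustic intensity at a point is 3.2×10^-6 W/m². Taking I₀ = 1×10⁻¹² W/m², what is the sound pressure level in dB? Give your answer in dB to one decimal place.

65.1 dB

L = 10·log₁₀(I/I₀) = 10·log₁₀(3.2×10^-6/10⁻¹²) = 10·log₁₀(3.2×10^6).
L = 10·(0.5051 + 6) = 65.05 dB.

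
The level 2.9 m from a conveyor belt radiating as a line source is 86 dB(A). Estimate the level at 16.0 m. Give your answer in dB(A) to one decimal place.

Cylindrical spreading from a line source gives a 10·log₁₀(r₂/r₁) drop.
L₂ = 86 − 10·log₁₀(16.0/2.9) = 86 − 7.417 = 78.58 dB(A).

78.6 dB(A)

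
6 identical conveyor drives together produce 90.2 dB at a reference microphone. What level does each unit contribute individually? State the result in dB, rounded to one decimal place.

6 equal contributions raise the level by 10·log₁₀ 6 = 7.782 dB, so each unit alone gives 90.2 − 7.782.

82.4 dB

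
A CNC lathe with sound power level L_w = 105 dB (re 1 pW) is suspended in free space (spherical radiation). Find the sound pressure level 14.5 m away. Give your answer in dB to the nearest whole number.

71 dB

The power spreads over a sphere of area 4π·r², so L_p = L_w − 10·log₁₀(4π·r²).
4π·r² = 2642 m², 10·log₁₀ of that is 34.219 dB.
L_p = 105 − 34.219 = 70.78 dB.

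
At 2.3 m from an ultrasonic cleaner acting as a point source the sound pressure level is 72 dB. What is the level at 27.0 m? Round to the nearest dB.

51 dB

Point-source attenuation: ΔL = 20·log₁₀(r₂/r₁) = 20·log₁₀(27.0/2.3) = 21.393 dB.
L₂ = 72 − 20·log₁₀(27.0/2.3) = 72 − 21.393 = 50.61 dB.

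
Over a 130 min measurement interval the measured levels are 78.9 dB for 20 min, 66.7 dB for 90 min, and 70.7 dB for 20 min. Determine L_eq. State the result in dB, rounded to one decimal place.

72.3 dB

The energy average is taken in the linear domain: L_eq = 10·log₁₀[(Σ tᵢ·10^(Lᵢ/10))/T], T = 130 min.
Σ tᵢ·10^(Lᵢ/10) = 20·10^(78.9/10) + 90·10^(66.7/10) + 20·10^(70.7/10) = 2.208e+09.
L_eq = 10·log₁₀(2.208e+09/130) = 72.30 dB.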